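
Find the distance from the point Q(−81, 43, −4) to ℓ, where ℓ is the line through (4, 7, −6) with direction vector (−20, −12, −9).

Direction vector d = (−20, −12, −9).
AP = (−85, 36, 2), and AP × d = (−300, −805, 1740).
|AP × d|² = 3765625 and |d|² = 625, so the distance is √(3765625/625) = √6025 = 5√241.

5√241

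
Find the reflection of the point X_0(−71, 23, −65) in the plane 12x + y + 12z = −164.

With n = (12, 1, 12), the signed offset is (n·X_0 − (-164))/|n|² = -1445/289 = -5.
X_0' = X_0 − 2t·n = (−71, 23, −65) − (-10)·(12, 1, 12) = (49, 33, 55).

(49, 33, 55)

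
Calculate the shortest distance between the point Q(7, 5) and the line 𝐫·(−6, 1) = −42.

d = |(-6)·7 + 1·5 − (-42)| / √(36 + 1) = |5|/√37 = 5√37/37.

5/√37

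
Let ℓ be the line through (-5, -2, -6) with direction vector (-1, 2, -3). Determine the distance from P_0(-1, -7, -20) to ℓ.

Direction vector d = (-1, 2, -3).
AP = (4, -5, -14); AP·d = 28, |AP|² = 237, |d|² = 14.
distance² = |AP|² − (AP·d)²/|d|² = 237 − 784/14 = 181, so the distance is √181.

√181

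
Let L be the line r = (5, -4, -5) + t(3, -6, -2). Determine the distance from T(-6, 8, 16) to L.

√265

Direction vector d = (3, -6, -2).
AP = (-11, 12, 21); AP·d = -147, |AP|² = 706, |d|² = 49.
distance² = |AP|² − (AP·d)²/|d|² = 706 − 21609/49 = 265, so the distance is √265.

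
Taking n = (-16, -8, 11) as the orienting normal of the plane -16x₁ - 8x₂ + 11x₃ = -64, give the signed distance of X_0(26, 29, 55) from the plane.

n·X_0 − (-64) = 21.
|n| = 21, so the signed distance is 21/21 = 1.

1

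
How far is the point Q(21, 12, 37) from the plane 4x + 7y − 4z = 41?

7/3

n = (4, 7, −4); n·P − 41 = -21; |n| = 9; distance = 21/9 = 7/3.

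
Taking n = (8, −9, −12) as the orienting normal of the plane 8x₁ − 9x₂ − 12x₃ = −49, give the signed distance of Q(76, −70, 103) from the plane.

n·Q − (-49) = 51.
|n| = 17, so the signed distance is 51/17 = 3.

3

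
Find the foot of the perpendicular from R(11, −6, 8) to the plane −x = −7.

n = (−1, 0, 0), |n|² = 1, and n·R − (-7) = -4.
t = -4/1 = -4, so the foot is R − t·n = (11, −6, 8) − (-4)·(−1, 0, 0) = (7, −6, 8).

(7, -6, 8)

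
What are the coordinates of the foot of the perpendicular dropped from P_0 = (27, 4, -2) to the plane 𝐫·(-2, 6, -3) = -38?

(193/7, 16/7, -8/7)

The perpendicular from P_0 has direction n = (-2, 6, -3): r = (27, 4, -2) + μ(-2, 6, -3).
Substitute into the plane: n·(P_0 + μn) = -38 gives -24 + 49μ = -38, so μ = -2/7.
Foot = (27, 4, -2) + (-2/7)·(-2, 6, -3) = (193/7, 16/7, -8/7).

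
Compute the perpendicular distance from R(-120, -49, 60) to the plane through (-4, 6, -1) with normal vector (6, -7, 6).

5

The plane has equation n·(r − (-4, 6, -1)) = 0, i.e. n·r = -72.
Then n·(-120, -49, 60) - (-72) = 55.
|n| = √(36 + 49 + 36) = 11, so the distance is |55|/11 = 5.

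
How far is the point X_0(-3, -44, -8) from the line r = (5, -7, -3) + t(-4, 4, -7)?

Direction vector d = (-4, 4, -7).
AP = (-8, -37, -5); AP·d = -81, |AP|² = 1458, |d|² = 81.
distance² = |AP|² − (AP·d)²/|d|² = 1458 − 6561/81 = 1377, so the distance is 9√17.

9√17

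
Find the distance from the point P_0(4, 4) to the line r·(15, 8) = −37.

129/17

d = |15·4 + 8·4 − (-37)| / √(225 + 64) = |129|/17 = 129/17.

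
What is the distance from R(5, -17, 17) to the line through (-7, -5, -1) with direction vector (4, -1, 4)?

Direction vector d = (4, -1, 4).
AP = (12, -12, 18); AP·d = 132, |AP|² = 612, |d|² = 33.
distance² = |AP|² − (AP·d)²/|d|² = 612 − 17424/33 = 84, so the distance is 2√21.

2√21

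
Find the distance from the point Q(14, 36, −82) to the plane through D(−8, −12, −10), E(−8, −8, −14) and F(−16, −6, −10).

DE = (0, 4, −4) and DF = (−8, 6, 0), so a normal is n = DE × DF = (24, 32, 32).
n = (24, 32, 32); n·P − (-896) = -240; |n| = 8√41; distance = 240/(8√41) = 30/√41.

30√41/41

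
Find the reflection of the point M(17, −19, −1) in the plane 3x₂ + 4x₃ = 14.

(17, -1, 23)

With n = (0, 3, 4), the signed offset is (n·M − 14)/|n|² = -75/25 = -3.
M' = M − 2t·n = (17, −19, −1) − (-6)·(0, 3, 4) = (17, −1, 23).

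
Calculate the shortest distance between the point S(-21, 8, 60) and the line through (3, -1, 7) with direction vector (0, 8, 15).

√865

Direction vector d = (0, 8, 15).
AP = (-24, 9, 53), and AP × d = (-289, 360, -192).
|AP × d|² = 249985 and |d|² = 289, so the distance is √(249985/289) = √865.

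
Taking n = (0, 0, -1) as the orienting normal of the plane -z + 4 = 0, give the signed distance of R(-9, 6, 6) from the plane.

-2

n·R − (-4) = -2.
|n| = 1, so the signed distance is -2/1 = -2.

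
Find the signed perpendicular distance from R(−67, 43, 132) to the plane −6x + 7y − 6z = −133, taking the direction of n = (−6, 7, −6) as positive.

4

n·R − (-133) = 44.
|n| = 11, so the signed distance is 44/11 = 4.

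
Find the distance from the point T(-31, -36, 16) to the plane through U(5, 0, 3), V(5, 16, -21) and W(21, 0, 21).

UV = (0, 16, -24) and UW = (16, 0, 18), so a normal is n = UV × UW = (288, -384, -256).
d = |288·(-31) + (-384)·(-36) + (-256)·16 − 672| / √(82944 + 147456 + 65536) = |128| / 544 = 4/17.

4/17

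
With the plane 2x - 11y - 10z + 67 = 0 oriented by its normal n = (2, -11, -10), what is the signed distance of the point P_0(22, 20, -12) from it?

n·P_0 − (-67) = 11.
|n| = 15, so the signed distance is 11/15.

11/15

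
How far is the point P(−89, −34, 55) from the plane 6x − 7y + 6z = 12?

n = (6, −7, 6); n·P − 12 = 22; |n| = 11; distance = 22/11 = 2.

2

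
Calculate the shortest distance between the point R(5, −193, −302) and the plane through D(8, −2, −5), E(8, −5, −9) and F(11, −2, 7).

DE = (0, −3, −4) and DF = (3, 0, 12), so a normal is n = DE × DF = (−36, −12, 9).
Then n·(5, −193, −302) − (−309) = −273.
|n| = √(1296 + 144 + 81) = 39, so the distance is |-273|/39 = 7.

7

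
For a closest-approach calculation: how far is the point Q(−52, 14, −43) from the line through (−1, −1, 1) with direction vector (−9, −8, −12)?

Direction vector d = (−9, −8, −12).
AP = (−51, 15, −44); AP·d = 867, |AP|² = 4762, |d|² = 289.
distance² = |AP|² − (AP·d)²/|d|² = 4762 − 751689/289 = 2161, so the distance is √2161.

√2161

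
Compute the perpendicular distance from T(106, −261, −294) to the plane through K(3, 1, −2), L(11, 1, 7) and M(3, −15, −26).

7

KL = (8, 0, 9) and KM = (0, −16, −24), so a normal is n = KL × KM = (144, 192, −128).
Then n·(106, −261, −294) − 880 = 1904.
|n| = √(20736 + 36864 + 16384) = 272, so the distance is |1904|/272 = 7.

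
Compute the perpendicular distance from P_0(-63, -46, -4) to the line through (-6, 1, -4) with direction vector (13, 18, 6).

Direction vector d = (13, 18, 6).
AP = (-57, -47, 0); AP·d = -1587, |AP|² = 5458, |d|² = 529.
distance² = |AP|² − (AP·d)²/|d|² = 5458 − 2518569/529 = 697, so the distance is √697.

√697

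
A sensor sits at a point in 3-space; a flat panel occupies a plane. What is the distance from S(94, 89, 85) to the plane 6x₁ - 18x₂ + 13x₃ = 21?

d = |6·94 + (-18)·89 + 13·85 − 21| / √(36 + 324 + 169) = |46| / 23 = 2.

2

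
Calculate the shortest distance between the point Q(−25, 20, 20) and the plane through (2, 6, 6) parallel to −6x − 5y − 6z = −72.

8√97/97

Parallel planes share the normal n = (−6, −5, −6); since (2, 6, 6) lies on the plane, its equation is −6x − 5y − 6z = -78.
d = |(-6)·(-25) + (-5)·20 + (-6)·20 − (-78)| / √(36 + 25 + 36) = |8| / √97 = 8/√97.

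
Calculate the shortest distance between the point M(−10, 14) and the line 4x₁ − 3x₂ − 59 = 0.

141/5

d = |4·(-10) + (-3)·14 − 59| / √(16 + 9) = |-141|/5 = 141/5.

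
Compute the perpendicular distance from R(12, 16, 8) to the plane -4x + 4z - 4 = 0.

5/√2

Normal vector n = (-4, 0, 4), and n·(12, 16, 8) - 4 = -20.
|n| = √(16 + 0 + 16) = 4√2, so the distance is |-20|/(4√2) = 5/√2.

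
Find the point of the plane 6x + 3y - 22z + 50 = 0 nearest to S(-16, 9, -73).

(-34, 0, -7)

n = (6, 3, -22), |n|² = 529, and n·S − (-50) = 1587.
t = 1587/529 = 3, so the foot is S − t·n = (-16, 9, -73) − 3·(6, 3, -22) = (-34, 0, -7).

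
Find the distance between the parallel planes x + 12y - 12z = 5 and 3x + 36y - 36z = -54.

23/17

Divide the second equation by 3 to match normals: x + 12y - 12z = -18.
With common normal n = (1, 12, -12) (|n| = 17), the distance is |5 − (-18)|/|n| = 23/17.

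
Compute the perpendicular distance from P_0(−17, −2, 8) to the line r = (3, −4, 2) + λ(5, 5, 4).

√374

Direction vector d = (5, 5, 4).
AP = (−20, 2, 6), and AP × d = (−22, 110, −110).
|AP × d|² = 24684 and |d|² = 66, so the distance is √(24684/66) = √374.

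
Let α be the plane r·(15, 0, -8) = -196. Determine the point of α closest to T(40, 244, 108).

(740/17, 244, 1804/17)

n = (15, 0, -8), |n|² = 289, and n·T − (-196) = -68.
t = -68/289 = -4/17, so the foot is T − t·n = (40, 244, 108) − (-4/17)·(15, 0, -8) = (740/17, 244, 1804/17).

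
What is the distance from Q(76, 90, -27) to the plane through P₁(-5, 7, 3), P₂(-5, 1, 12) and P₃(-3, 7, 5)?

27√17/17

P₁P₂ = (0, -6, 9) and P₁P₃ = (2, 0, 2), so a normal is n = P₁P₂ × P₁P₃ = (-12, 18, 12).
Then n·(76, 90, -27) - 222 = 162.
|n| = √(144 + 324 + 144) = 6√17, so the distance is |162|/(6√17) = 27√17/17.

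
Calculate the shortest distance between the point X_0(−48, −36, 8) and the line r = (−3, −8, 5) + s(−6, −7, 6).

Direction vector d = (−6, −7, 6).
AP = (−45, −28, 3); AP·d = 484, |AP|² = 2818, |d|² = 121.
distance² = |AP|² − (AP·d)²/|d|² = 2818 − 234256/121 = 882, so the distance is 21√2.

21√2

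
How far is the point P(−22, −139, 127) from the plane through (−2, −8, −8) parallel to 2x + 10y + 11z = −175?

9

Parallel planes share the normal n = (2, 10, 11); since (−2, −8, −8) lies on the plane, its equation is 2x + 10y + 11z = -172.
n = (2, 10, 11); n·P − (-172) = 135; |n| = 15; distance = 135/15 = 9.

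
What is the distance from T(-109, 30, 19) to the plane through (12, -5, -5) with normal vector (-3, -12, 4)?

3

The plane has equation n·(r − (12, -5, -5)) = 0, i.e. n·r = 4.
d = |(-3)·(-109) + (-12)·30 + 4·19 − 4| / √(9 + 144 + 16) = |39| / 13 = 3.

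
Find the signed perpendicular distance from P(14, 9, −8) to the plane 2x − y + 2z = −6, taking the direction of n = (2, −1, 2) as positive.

n·P − (-6) = 9.
|n| = 3, so the signed distance is 9/3 = 3.

3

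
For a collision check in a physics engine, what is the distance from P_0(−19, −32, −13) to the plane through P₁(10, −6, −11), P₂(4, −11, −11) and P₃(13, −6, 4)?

P₁P₂ = (−6, −5, 0) and P₁P₃ = (3, 0, 15), so a normal is n = P₁P₂ × P₁P₃ = (−75, 90, 15).
Then n·(−19, −32, −13) − (−1455) = −195.
|n| = √(5625 + 8100 + 225) = 15√62, so the distance is |-195|/(15√62) = 13√62/62.

13√62/62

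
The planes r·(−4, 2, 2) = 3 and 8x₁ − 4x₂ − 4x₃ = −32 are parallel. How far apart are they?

13√6/12

Divide the second equation by -2 to match normals: −4x₁ + 2x₂ + 2x₃ = 16.
With common normal n = (−4, 2, 2) (|n| = 2√6), the distance is |3 − 16|/|n| = 13/(2√6).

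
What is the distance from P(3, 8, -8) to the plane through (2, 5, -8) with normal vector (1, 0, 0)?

1

The plane has equation n·(r − (2, 5, -8)) = 0, i.e. n·r = 2.
d = |1·3 − 2| / √(1 + 0 + 0) = |1| / 1 = 1.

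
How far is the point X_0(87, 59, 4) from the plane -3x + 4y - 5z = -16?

Normal vector n = (-3, 4, -5), and n·(87, 59, 4) - (-16) = -29.
|n| = √(9 + 16 + 25) = 5√2, so the distance is |-29|/(5√2) = 29√2/10.

29√2/10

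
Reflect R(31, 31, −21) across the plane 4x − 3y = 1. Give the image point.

(107/5, 191/5, -21)

n = (4, −3, 0), |n|² = 25, n·R − 1 = 30, so t = 30/25 = 6/5.
Foot F = R − (6/5)·n = (131/5, 173/5, −21); the reflection is 2F − R = (107/5, 191/5, −21).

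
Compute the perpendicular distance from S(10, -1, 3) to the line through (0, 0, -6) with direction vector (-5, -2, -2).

5√2

Direction vector d = (-5, -2, -2).
AP = (10, -1, 9), and AP × d = (20, -25, -25).
|AP × d|² = 1650 and |d|² = 33, so the distance is √(1650/33) = √50 = 5√2.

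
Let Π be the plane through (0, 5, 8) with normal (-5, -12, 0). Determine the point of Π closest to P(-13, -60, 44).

The perpendicular from P has direction n = (-5, -12, 0): r = (-13, -60, 44) + μ(-5, -12, 0).
Substitute into the plane: n·(P + μn) = -60 gives 785 + 169μ = -60, so μ = -5.
Foot = (-13, -60, 44) + (-5)·(-5, -12, 0) = (12, 0, 44).

(12, 0, 44)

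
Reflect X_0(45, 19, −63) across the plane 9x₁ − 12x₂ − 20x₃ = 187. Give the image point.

n = (9, −12, −20), |n|² = 625, n·X_0 − 187 = 1250, so t = 1250/625 = 2.
Foot F = X_0 − 2·n = (27, 43, −23); the reflection is 2F − X_0 = (9, 67, 17).

(9, 67, 17)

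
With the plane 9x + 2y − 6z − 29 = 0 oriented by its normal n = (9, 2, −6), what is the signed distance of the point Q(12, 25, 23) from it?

-9/11

n·Q − 29 = -9.
|n| = 11, so the signed distance is -9/11.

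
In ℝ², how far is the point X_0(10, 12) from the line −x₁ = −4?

d = |(-1)·10 + 0·12 − (-4)| / √(1 + 0) = |-6|/1 = 6.

6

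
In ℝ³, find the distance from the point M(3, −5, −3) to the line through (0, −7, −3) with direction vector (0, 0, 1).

√13

Direction vector d = (0, 0, 1).
AP = (3, 2, 0); AP·d = 0, |AP|² = 13, |d|² = 1.
distance² = |AP|² − (AP·d)²/|d|² = 13 − 0/1 = 13, so the distance is √13.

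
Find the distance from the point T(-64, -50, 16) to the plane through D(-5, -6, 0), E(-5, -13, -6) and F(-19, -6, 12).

DE = (0, -7, -6) and DF = (-14, 0, 12), so a normal is n = DE × DF = (-84, 84, -98).
n = (-84, 84, -98); n·P − (-84) = -308; |n| = 154; distance = 308/154 = 2.

2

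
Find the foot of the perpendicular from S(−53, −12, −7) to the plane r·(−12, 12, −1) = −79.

(-29, -36, -5)

n = (−12, 12, −1), |n|² = 289, and n·S − (-79) = 578.
t = 578/289 = 2, so the foot is S − t·n = (−53, −12, −7) − 2·(−12, 12, −1) = (−29, −36, −5).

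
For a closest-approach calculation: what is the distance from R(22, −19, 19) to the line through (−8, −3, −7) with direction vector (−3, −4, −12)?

Direction vector d = (−3, −4, −12).
AP = (30, −16, 26); AP·d = -338, |AP|² = 1832, |d|² = 169.
distance² = |AP|² − (AP·d)²/|d|² = 1832 − 114244/169 = 1156, so the distance is 34.

34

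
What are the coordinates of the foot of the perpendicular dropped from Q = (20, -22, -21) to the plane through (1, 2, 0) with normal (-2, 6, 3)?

n = (-2, 6, 3), |n|² = 49, and n·Q − 10 = -245.
t = -245/49 = -5, so the foot is Q − t·n = (20, -22, -21) − (-5)·(-2, 6, 3) = (10, 8, -6).

(10, 8, -6)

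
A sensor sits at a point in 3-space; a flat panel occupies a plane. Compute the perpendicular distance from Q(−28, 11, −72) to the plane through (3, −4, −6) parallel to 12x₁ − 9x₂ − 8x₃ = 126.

Parallel planes share the normal n = (12, −9, −8); since (3, −4, −6) lies on the plane, its equation is 12x₁ − 9x₂ − 8x₃ = 120.
Then n·(−28, 11, −72) − 120 = 21.
|n| = √(144 + 81 + 64) = 17, so the distance is |21|/17 = 21/17.

21/17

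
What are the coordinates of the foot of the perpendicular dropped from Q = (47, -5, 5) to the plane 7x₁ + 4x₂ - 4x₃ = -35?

(19, -21, 21)

The perpendicular from Q has direction n = (7, 4, -4): r = (47, -5, 5) + λ(7, 4, -4).
Substitute into the plane: n·(Q + λn) = -35 gives 289 + 81λ = -35, so λ = -4.
Foot = (47, -5, 5) + (-4)·(7, 4, -4) = (19, -21, 21).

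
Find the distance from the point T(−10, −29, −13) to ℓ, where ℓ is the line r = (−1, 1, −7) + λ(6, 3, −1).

Direction vector d = (6, 3, −1).
AP = (−9, −30, −6); AP·d = -138, |AP|² = 1017, |d|² = 46.
distance² = |AP|² − (AP·d)²/|d|² = 1017 − 19044/46 = 603, so the distance is 3√67.

3√67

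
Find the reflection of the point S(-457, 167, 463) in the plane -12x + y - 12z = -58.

n = (-12, 1, -12), |n|² = 289, n·S − (-58) = 153, so t = 153/289 = 9/17.
Foot F = S − (9/17)·n = (-7661/17, 2830/17, 7979/17); the reflection is 2F − S = (-7553/17, 2821/17, 8087/17).

(-7553/17, 2821/17, 8087/17)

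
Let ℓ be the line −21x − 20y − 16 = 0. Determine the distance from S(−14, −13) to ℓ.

538/29

The normal to the line is n = (−21, −20) with |n| = 29.
|n·S − 16| = |554 − 16| = 538, so the distance is 538/29.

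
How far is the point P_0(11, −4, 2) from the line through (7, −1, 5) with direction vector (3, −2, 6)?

Direction vector d = (3, −2, 6).
AP = (4, −3, −3), and AP × d = (−24, −33, 1).
|AP × d|² = 1666 and |d|² = 49, so the distance is √(1666/49) = √34.

√34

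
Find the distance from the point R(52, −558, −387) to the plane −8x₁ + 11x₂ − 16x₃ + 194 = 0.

8

d = |(-8)·52 + 11·(-558) + (-16)·(-387) − (-194)| / √(64 + 121 + 256) = |-168| / 21 = 8.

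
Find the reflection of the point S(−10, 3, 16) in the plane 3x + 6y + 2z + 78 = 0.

n = (3, 6, 2), |n|² = 49, n·S − (-78) = 98, so t = 98/49 = 2.
Foot F = S − 2·n = (−16, −9, 12); the reflection is 2F − S = (−22, −21, 8).

(-22, -21, 8)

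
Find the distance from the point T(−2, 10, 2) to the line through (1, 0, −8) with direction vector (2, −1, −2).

Direction vector d = (2, −1, −2).
AP = (−3, 10, 10); AP·d = -36, |AP|² = 209, |d|² = 9.
distance² = |AP|² − (AP·d)²/|d|² = 209 − 1296/9 = 65, so the distance is √65.

√65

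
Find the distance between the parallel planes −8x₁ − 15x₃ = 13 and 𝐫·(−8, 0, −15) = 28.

With common normal n = (−8, 0, −15) (|n| = 17), the distance is |13 − 28|/|n| = 15/17.

15/17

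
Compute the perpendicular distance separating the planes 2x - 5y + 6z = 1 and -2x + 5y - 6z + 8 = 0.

Divide the second equation by -1 to match normals: 2x - 5y + 6z = 8.
Both planes have normal n = (2, -5, 6), |n| = √65. Any point on the first plane is at distance |8 − 1|/|n| = 7/√65 = 7√65/65 from the second.

7/√65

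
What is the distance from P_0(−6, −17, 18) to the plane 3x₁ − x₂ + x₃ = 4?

Normal vector n = (3, −1, 1), and n·(−6, −17, 18) − 4 = 13.
|n| = √(9 + 1 + 1) = √11, so the distance is |13|/√11 = 13√11/11.

13/√11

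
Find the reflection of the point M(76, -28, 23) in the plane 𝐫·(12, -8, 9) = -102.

(-44, 52, -67)

n = (12, -8, 9), |n|² = 289, n·M − (-102) = 1445, so t = 1445/289 = 5.
Foot F = M − 5·n = (16, 12, -22); the reflection is 2F − M = (-44, 52, -67).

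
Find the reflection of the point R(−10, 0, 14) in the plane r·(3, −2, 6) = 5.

(-16, 4, 2)

n = (3, −2, 6), |n|² = 49, n·R − 5 = 49, so t = 49/49 = 1.
Foot F = R − 1·n = (−13, 2, 8); the reflection is 2F − R = (−16, 4, 2).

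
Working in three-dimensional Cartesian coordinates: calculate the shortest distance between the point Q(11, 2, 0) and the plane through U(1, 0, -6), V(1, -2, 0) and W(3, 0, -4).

UV = (0, -2, 6) and UW = (2, 0, 2), so a normal is n = UV × UW = (-4, 12, 4).
d = |(-4)·11 + 12·2 + 4·0 − (-28)| / √(16 + 144 + 16) = |8| / (4√11) = 2√11/11.

2√11/11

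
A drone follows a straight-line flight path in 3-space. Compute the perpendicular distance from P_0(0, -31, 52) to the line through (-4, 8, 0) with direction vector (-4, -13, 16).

4√17

Direction vector d = (-4, -13, 16).
AP = (4, -39, 52), and AP × d = (52, -272, -208).
|AP × d|² = 119952 and |d|² = 441, so the distance is √(119952/441) = √272 = 4√17.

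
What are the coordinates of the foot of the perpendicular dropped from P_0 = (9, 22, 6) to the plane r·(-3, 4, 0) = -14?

The perpendicular from P_0 has direction n = (-3, 4, 0): r = (9, 22, 6) + λ(-3, 4, 0).
Substitute into the plane: n·(P_0 + λn) = -14 gives 61 + 25λ = -14, so λ = -3.
Foot = (9, 22, 6) + (-3)·(-3, 4, 0) = (18, 10, 6).

(18, 10, 6)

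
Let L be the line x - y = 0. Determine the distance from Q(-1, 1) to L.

√2

d = |1·(-1) + (-1)·1 − 0| / √(1 + 1) = |-2|/√2 = √2.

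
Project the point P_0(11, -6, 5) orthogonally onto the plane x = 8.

(8, -6, 5)

n = (1, 0, 0), |n|² = 1, and n·P_0 − 8 = 3.
t = 3/1 = 3, so the foot is P_0 − t·n = (11, -6, 5) − 3·(1, 0, 0) = (8, -6, 5).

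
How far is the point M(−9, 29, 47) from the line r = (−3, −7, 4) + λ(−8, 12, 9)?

Direction vector d = (−8, 12, 9).
AP = (−6, 36, 43), and AP × d = (−192, −290, 216).
|AP × d|² = 167620 and |d|² = 289, so the distance is √(167620/289) = √580 = 2√145.

2√145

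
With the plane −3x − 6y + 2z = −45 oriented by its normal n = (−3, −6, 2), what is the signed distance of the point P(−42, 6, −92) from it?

n·P − (-45) = -49.
|n| = 7, so the signed distance is -49/7 = -7.

-7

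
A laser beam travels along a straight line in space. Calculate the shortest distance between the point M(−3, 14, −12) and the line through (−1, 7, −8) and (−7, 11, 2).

A direction vector is d = (−6, 4, 10).
AP = (−2, 7, −4); AP·d = 0, |AP|² = 69, |d|² = 152.
distance² = |AP|² − (AP·d)²/|d|² = 69 − 0/152 = 69, so the distance is √69.

√69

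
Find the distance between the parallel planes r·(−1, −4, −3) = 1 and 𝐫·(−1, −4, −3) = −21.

11√26/13

With common normal n = (−1, −4, −3) (|n| = √26), the distance is |1 − (-21)|/|n| = 22/√26.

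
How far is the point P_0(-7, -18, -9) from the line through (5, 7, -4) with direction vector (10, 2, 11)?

Direction vector d = (10, 2, 11).
AP = (-12, -25, -5); AP·d = -225, |AP|² = 794, |d|² = 225.
distance² = |AP|² − (AP·d)²/|d|² = 794 − 50625/225 = 569, so the distance is √569.

√569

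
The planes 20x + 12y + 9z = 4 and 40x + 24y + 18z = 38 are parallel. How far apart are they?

Divide the second equation by 2 to match normals: 20x + 12y + 9z = 19.
With common normal n = (20, 12, 9) (|n| = 25), the distance is |4 − 19|/|n| = 15/25 = 3/5.

3/5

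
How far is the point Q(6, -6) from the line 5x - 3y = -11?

59√34/34

The normal to the line is n = (5, -3) with |n| = √34.
|n·Q − (-11)| = |48 − (-11)| = 59, so the distance is 59/√34 = 59√34/34.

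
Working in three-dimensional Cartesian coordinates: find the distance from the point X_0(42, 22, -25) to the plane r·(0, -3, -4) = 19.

Normal vector n = (0, -3, -4), and n·(42, 22, -25) - 19 = 15.
|n| = √(0 + 9 + 16) = 5, so the distance is |15|/5 = 3.

3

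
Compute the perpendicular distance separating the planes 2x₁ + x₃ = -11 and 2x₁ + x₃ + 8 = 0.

3√5/5

With common normal n = (2, 0, 1) (|n| = √5), the distance is |(-11) − (-8)|/|n| = 3/√5.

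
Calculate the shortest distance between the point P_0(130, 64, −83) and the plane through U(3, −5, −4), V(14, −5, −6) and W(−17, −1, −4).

UV = (11, 0, −2) and UW = (−20, 4, 0), so a normal is n = UV × UW = (8, 40, 44).
n = (8, 40, 44); n·P − (-352) = 300; |n| = 60; distance = 300/60 = 5.

5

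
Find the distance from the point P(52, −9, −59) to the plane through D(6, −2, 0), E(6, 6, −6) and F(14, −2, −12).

DE = (0, 8, −6) and DF = (8, 0, −12), so a normal is n = DE × DF = (−96, −48, −64).
Then n·(52, −9, −59) − (−480) = −304.
|n| = √(9216 + 2304 + 4096) = 16√61, so the distance is |-304|/(16√61) = 19√61/61.

19√61/61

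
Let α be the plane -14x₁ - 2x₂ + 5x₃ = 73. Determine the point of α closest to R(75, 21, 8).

(5, 11, 33)

n = (-14, -2, 5), |n|² = 225, and n·R − 73 = -1125.
t = -1125/225 = -5, so the foot is R − t·n = (75, 21, 8) − (-5)·(-14, -2, 5) = (5, 11, 33).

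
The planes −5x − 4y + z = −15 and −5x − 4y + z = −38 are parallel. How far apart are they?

Both planes have normal n = (−5, −4, 1), |n| = √42. Any point on the first plane is at distance |(-38) − (-15)|/|n| = 23/√42 from the second.

23√42/42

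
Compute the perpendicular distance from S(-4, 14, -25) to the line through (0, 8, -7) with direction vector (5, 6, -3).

Direction vector d = (5, 6, -3).
AP = (-4, 6, -18), and AP × d = (90, -102, -54).
|AP × d|² = 21420 and |d|² = 70, so the distance is √(21420/70) = √306 = 3√34.

3√34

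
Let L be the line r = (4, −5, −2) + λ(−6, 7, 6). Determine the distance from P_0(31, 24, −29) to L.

33√2

Direction vector d = (−6, 7, 6).
AP = (27, 29, −27); AP·d = -121, |AP|² = 2299, |d|² = 121.
distance² = |AP|² − (AP·d)²/|d|² = 2299 − 14641/121 = 2178, so the distance is 33√2.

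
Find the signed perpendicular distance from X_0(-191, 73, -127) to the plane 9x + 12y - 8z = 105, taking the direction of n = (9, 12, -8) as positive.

4

n·X_0 − 105 = 68.
|n| = 17, so the signed distance is 68/17 = 4.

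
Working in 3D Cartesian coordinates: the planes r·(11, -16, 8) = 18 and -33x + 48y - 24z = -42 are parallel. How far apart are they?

Divide the second equation by -3 to match normals: 11x - 16y + 8z = 14.
Both planes have normal n = (11, -16, 8), |n| = 21. Any point on the first plane is at distance |14 − 18|/|n| = 4/21 from the second.

4/21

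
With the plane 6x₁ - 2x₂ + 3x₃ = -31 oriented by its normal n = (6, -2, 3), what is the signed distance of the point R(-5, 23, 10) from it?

-15/7

n·R − (-31) = -15.
|n| = 7, so the signed distance is -15/7.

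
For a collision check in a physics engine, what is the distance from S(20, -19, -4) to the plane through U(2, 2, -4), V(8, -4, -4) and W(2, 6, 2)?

9/√22

UV = (6, -6, 0) and UW = (0, 4, 6), so a normal is n = UV × UW = (-36, -36, 24).
Then n·(20, -19, -4) - (-240) = 108.
|n| = √(1296 + 1296 + 576) = 12√22, so the distance is |108|/(12√22) = 9√22/22.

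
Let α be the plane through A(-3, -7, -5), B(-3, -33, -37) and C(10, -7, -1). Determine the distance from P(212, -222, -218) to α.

9

AB = (0, -26, -32) and AC = (13, 0, 4), so a normal is n = AB × AC = (-104, -416, 338).
n = (-104, -416, 338); n·P − 1534 = -4914; |n| = 546; distance = 4914/546 = 9.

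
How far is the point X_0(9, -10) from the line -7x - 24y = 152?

1

d = |(-7)·9 + (-24)·(-10) − 152| / √(49 + 576) = |25|/25 = 1.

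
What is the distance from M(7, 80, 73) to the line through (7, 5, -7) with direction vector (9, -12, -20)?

45

Direction vector d = (9, -12, -20).
AP = (0, 75, 80); AP·d = -2500, |AP|² = 12025, |d|² = 625.
distance² = |AP|² − (AP·d)²/|d|² = 12025 − 6250000/625 = 2025, so the distance is 45.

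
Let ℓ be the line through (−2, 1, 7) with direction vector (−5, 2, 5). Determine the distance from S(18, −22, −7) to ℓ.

3√29

Direction vector d = (−5, 2, 5).
AP = (20, −23, −14); AP·d = -216, |AP|² = 1125, |d|² = 54.
distance² = |AP|² − (AP·d)²/|d|² = 1125 − 46656/54 = 261, so the distance is 3√29.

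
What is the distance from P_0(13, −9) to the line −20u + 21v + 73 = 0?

376/29

The normal to the line is n = (−20, 21) with |n| = 29.
|n·P_0 − (-73)| = |-449 − (-73)| = 376, so the distance is 376/29.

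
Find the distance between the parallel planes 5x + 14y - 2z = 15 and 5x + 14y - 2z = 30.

With common normal n = (5, 14, -2) (|n| = 15), the distance is |15 − 30|/|n| = 15/15 = 1.

1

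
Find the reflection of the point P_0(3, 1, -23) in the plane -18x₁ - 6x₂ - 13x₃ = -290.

n = (-18, -6, -13), |n|² = 529, n·P_0 − (-290) = 529, so t = 529/529 = 1.
Foot F = P_0 − 1·n = (21, 7, -10); the reflection is 2F − P_0 = (39, 13, 3).

(39, 13, 3)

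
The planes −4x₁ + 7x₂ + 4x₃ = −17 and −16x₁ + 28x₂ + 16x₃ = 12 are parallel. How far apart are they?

20/9

Divide the second equation by 4 to match normals: −4x₁ + 7x₂ + 4x₃ = 3.
Both planes have normal n = (−4, 7, 4), |n| = 9. Any point on the first plane is at distance |3 − (-17)|/|n| = 20/9 from the second.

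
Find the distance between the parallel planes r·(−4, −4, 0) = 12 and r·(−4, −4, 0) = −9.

21/(4√2)

Both planes have normal n = (−4, −4, 0), |n| = 4√2. Any point on the first plane is at distance |(-9) − 12|/|n| = 21/(4√2) from the second.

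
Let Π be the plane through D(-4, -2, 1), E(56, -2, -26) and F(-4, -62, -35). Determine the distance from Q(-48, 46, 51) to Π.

28/25

DE = (60, 0, -27) and DF = (0, -60, -36), so a normal is n = DE × DF = (-1620, 2160, -3600).
d = |(-1620)·(-48) + 2160·46 + (-3600)·51 − (-1440)| / √(2624400 + 4665600 + 12960000) = |-5040| / 4500 = 28/25.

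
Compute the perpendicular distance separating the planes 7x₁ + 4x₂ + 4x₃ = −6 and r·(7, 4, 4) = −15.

1

With common normal n = (7, 4, 4) (|n| = 9), the distance is |(-6) − (-15)|/|n| = 9/9 = 1.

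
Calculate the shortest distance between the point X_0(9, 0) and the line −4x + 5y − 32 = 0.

68√41/41

The normal to the line is n = (−4, 5) with |n| = √41.
|n·X_0 − 32| = |-36 − 32| = 68, so the distance is 68/√41.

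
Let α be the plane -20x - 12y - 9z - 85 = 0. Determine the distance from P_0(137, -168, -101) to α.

d = |(-20)·137 + (-12)·(-168) + (-9)·(-101) − 85| / √(400 + 144 + 81) = |100| / 25 = 4.

4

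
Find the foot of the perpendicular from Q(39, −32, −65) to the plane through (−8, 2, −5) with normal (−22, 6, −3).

(-5, -20, -71)

n = (−22, 6, −3), |n|² = 529, and n·Q − 203 = -1058.
t = -1058/529 = -2, so the foot is Q − t·n = (39, −32, −65) − (-2)·(−22, 6, −3) = (−5, −20, −71).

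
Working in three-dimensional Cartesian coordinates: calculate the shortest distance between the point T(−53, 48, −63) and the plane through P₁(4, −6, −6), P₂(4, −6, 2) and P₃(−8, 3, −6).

P₁P₂ = (0, 0, 8) and P₁P₃ = (−12, 9, 0), so a normal is n = P₁P₂ × P₁P₃ = (−72, −96, 0).
d = |(-72)·(-53) + (-96)·48 − 288| / √(5184 + 9216 + 0) = |-1080| / 120 = 9.

9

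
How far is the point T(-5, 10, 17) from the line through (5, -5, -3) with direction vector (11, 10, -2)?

5√29

Direction vector d = (11, 10, -2).
AP = (-10, 15, 20), and AP × d = (-230, 200, -265).
|AP × d|² = 163125 and |d|² = 225, so the distance is √(163125/225) = √725 = 5√29.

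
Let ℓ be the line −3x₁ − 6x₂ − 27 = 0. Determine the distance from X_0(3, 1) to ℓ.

d = |(-3)·3 + (-6)·1 − 27| / √(9 + 36) = |-42|/(3√5) = 14/√5.

14/√5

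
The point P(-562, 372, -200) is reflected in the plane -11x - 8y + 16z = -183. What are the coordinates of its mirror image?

n = (-11, -8, 16), |n|² = 441, n·P − (-183) = 189, so t = 189/441 = 3/7.
Foot F = P − (3/7)·n = (-3901/7, 2628/7, -1448/7); the reflection is 2F − P = (-3868/7, 2652/7, -1496/7).

(-3868/7, 2652/7, -1496/7)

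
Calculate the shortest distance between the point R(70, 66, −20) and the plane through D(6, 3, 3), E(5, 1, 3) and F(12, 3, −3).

DE = (−1, −2, 0) and DF = (6, 0, −6), so a normal is n = DE × DF = (12, −6, 12).
Then n·(70, 66, −20) − 90 = 114.
|n| = √(144 + 36 + 144) = 18, so the distance is |114|/18 = 19/3.

19/3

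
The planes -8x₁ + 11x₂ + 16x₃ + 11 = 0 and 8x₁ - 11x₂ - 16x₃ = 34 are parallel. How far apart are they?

Divide the second equation by -1 to match normals: -8x₁ + 11x₂ + 16x₃ = -34.
Both planes have normal n = (-8, 11, 16), |n| = 21. Any point on the first plane is at distance |(-34) − (-11)|/|n| = 23/21 from the second.

23/21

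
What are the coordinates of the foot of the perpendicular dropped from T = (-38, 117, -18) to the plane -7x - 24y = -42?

n = (-7, -24, 0), |n|² = 625, and n·T − (-42) = -2500.
t = -2500/625 = -4, so the foot is T − t·n = (-38, 117, -18) − (-4)·(-7, -24, 0) = (-66, 21, -18).

(-66, 21, -18)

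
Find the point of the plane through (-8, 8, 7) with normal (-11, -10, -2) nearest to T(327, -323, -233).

The perpendicular from T has direction n = (-11, -10, -2): r = (327, -323, -233) + t(-11, -10, -2).
Substitute into the plane: n·(T + tn) = -6 gives 99 + 225t = -6, so t = -7/15.
Foot = (327, -323, -233) + (-7/15)·(-11, -10, -2) = (4982/15, -955/3, -3481/15).

(4982/15, -955/3, -3481/15)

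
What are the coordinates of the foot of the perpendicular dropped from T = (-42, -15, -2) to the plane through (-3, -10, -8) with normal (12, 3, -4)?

n = (12, 3, -4), |n|² = 169, and n·T − (-34) = -507.
t = -507/169 = -3, so the foot is T − t·n = (-42, -15, -2) − (-3)·(12, 3, -4) = (-6, -6, -14).

(-6, -6, -14)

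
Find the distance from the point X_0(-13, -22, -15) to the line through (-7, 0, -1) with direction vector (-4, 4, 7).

Direction vector d = (-4, 4, 7).
AP = (-6, -22, -14); AP·d = -162, |AP|² = 716, |d|² = 81.
distance² = |AP|² − (AP·d)²/|d|² = 716 − 26244/81 = 392, so the distance is 14√2.

14√2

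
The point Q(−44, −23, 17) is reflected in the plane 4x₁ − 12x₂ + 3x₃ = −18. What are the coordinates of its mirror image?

(-52, 1, 11)

With n = (4, −12, 3), the signed offset is (n·Q − (-18))/|n|² = 169/169 = 1.
Q' = Q − 2t·n = (−44, −23, 17) − 2·(4, −12, 3) = (−52, 1, 11).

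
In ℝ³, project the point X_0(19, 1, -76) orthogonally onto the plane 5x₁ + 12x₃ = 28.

The perpendicular from X_0 has direction n = (5, 0, 12): r = (19, 1, -76) + λ(5, 0, 12).
Substitute into the plane: n·(X_0 + λn) = 28 gives -817 + 169λ = 28, so λ = 5.
Foot = (19, 1, -76) + 5·(5, 0, 12) = (44, 1, -16).

(44, 1, -16)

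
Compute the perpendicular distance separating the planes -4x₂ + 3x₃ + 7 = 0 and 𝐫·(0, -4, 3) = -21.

With common normal n = (0, -4, 3) (|n| = 5), the distance is |(-7) − (-21)|/|n| = 14/5.

14/5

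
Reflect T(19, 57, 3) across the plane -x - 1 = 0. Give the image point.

n = (-1, 0, 0), |n|² = 1, n·T − 1 = -20, so t = -20/1 = -20.
Foot F = T − (-20)·n = (-1, 57, 3); the reflection is 2F − T = (-21, 57, 3).

(-21, 57, 3)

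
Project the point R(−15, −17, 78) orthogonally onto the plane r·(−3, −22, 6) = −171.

(-9, 27, 66)

The perpendicular from R has direction n = (−3, −22, 6): r = (−15, −17, 78) + μ(−3, −22, 6).
Substitute into the plane: n·(R + μn) = -171 gives 887 + 529μ = -171, so μ = -2.
Foot = (−15, −17, 78) + (-2)·(−3, −22, 6) = (−9, 27, 66).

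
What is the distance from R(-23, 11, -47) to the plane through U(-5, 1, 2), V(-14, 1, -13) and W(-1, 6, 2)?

UV = (-9, 0, -15) and UW = (4, 5, 0), so a normal is n = UV × UW = (75, -60, -45).
Then n·(-23, 11, -47) - (-525) = 255.
|n| = √(5625 + 3600 + 2025) = 75√2, so the distance is |255|/(75√2) = 17√2/10.

17/(5√2)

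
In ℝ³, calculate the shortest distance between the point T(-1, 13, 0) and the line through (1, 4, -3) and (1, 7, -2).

2

A direction vector is d = (0, 3, 1).
AP = (-2, 9, 3); AP·d = 30, |AP|² = 94, |d|² = 10.
distance² = |AP|² − (AP·d)²/|d|² = 94 − 900/10 = 4, so the distance is 2.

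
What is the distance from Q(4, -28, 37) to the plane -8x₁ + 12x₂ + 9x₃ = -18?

1

Normal vector n = (-8, 12, 9), and n·(4, -28, 37) - (-18) = -17.
|n| = √(64 + 144 + 81) = 17, so the distance is |-17|/17 = 1.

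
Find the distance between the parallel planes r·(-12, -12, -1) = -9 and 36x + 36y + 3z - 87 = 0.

Divide the second equation by -3 to match normals: -12x - 12y - z = -29.
With common normal n = (-12, -12, -1) (|n| = 17), the distance is |(-9) − (-29)|/|n| = 20/17.

20/17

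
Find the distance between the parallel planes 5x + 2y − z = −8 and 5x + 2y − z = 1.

Both planes have normal n = (5, 2, −1), |n| = √30. Any point on the first plane is at distance |1 − (-8)|/|n| = 9/√30 from the second.

3√30/10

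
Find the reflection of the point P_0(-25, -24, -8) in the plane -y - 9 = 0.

n = (0, -1, 0), |n|² = 1, n·P_0 − 9 = 15, so t = 15/1 = 15.
Foot F = P_0 − 15·n = (-25, -9, -8); the reflection is 2F − P_0 = (-25, 6, -8).

(-25, 6, -8)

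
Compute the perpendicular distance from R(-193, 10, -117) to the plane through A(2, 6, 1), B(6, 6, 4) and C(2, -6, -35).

AB = (4, 0, 3) and AC = (0, -12, -36), so a normal is n = AB × AC = (36, 144, -48).
d = |36·(-193) + 144·10 + (-48)·(-117) − 888| / √(1296 + 20736 + 2304) = |-780| / 156 = 5.

5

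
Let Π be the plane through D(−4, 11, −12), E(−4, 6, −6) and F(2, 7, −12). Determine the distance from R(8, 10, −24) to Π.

18√77/77

DE = (0, −5, 6) and DF = (6, −4, 0), so a normal is n = DE × DF = (24, 36, 30).
d = |24·8 + 36·10 + 30·(-24) − (-60)| / √(576 + 1296 + 900) = |-108| / (6√77) = 18√77/77.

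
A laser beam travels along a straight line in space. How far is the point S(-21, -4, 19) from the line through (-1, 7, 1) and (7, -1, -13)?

A direction vector is d = (8, -8, -14).
AP = (-20, -11, 18); AP·d = -324, |AP|² = 845, |d|² = 324.
distance² = |AP|² − (AP·d)²/|d|² = 845 − 104976/324 = 521, so the distance is √521.

√521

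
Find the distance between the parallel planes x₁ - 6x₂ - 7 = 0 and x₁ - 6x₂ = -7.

Both planes have normal n = (1, -6, 0), |n| = √37. Any point on the first plane is at distance |(-7) − 7|/|n| = 14/√37 from the second.

14/√37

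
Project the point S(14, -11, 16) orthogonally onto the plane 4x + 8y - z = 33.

(18, -3, 15)

n = (4, 8, -1), |n|² = 81, and n·S − 33 = -81.
t = -81/81 = -1, so the foot is S − t·n = (14, -11, 16) − (-1)·(4, 8, -1) = (18, -3, 15).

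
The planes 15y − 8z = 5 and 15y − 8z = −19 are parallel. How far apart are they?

24/17

Both planes have normal n = (0, 15, −8), |n| = 17. Any point on the first plane is at distance |(-19) − 5|/|n| = 24/17 from the second.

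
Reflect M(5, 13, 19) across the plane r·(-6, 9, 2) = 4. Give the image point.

n = (-6, 9, 2), |n|² = 121, n·M − 4 = 121, so t = 121/121 = 1.
Foot F = M − 1·n = (11, 4, 17); the reflection is 2F − M = (17, -5, 15).

(17, -5, 15)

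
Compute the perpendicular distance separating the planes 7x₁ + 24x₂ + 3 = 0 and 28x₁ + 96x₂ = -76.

16/25

Divide the second equation by 4 to match normals: 7x₁ + 24x₂ = -19.
Both planes have normal n = (7, 24, 0), |n| = 25. Any point on the first plane is at distance |(-19) − (-3)|/|n| = 16/25 from the second.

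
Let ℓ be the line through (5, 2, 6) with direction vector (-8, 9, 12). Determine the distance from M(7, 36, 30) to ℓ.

Direction vector d = (-8, 9, 12).
AP = (2, 34, 24), and AP × d = (192, -216, 290).
|AP × d|² = 167620 and |d|² = 289, so the distance is √(167620/289) = √580 = 2√145.

2√145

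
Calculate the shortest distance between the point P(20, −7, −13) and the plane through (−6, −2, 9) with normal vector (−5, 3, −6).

13√70/70

The plane has equation n·(r − (−6, −2, 9)) = 0, i.e. n·r = -30.
Then n·(20, −7, −13) − (−30) = −13.
|n| = √(25 + 9 + 36) = √70, so the distance is |-13|/√70 = 13√70/70.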